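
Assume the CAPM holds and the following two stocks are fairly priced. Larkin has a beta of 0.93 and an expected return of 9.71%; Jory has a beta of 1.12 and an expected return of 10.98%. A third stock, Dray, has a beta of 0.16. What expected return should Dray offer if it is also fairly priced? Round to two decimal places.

4.56%

MRP (SML slope) = (10.98% − 9.71%) / (1.12 − 0.93) = 1.27% / 0.19 = 6.6842%
R_f (intercept) = 9.71% − 0.93 × 6.6842% = 3.4937%
E(R_Dray) = R_f + β × MRP = 3.4937% + 0.16 × 6.6842% = 4.56%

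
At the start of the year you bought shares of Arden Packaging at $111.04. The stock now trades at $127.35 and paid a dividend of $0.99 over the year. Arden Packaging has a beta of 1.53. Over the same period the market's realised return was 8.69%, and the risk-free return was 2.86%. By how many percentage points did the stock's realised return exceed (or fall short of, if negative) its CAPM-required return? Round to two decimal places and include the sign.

+3.80%

Realised HPR = (P1 + D1 − P0) / P0 = (127.35 + 0.99 − 111.04) / 111.04 = 17.30 / 111.04 = 15.5800%
MRP = 8.69% − 2.86% = 5.83%
CAPM required = R_f + β·MRP = 2.86% + 1.53 × 5.83% = 11.7799%
α = realised − required = 15.5800% − 11.7799% = +3.80%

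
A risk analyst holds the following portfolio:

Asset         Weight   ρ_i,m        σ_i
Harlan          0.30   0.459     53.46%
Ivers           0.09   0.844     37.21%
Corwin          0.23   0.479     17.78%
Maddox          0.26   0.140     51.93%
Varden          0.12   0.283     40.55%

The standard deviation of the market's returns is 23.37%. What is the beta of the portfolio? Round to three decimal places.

β_Harlan = 0.459 × 53.46% / 23.37% = 1.0500
β_Ivers = 0.844 × 37.21% / 23.37% = 1.3438
β_Corwin = 0.479 × 17.78% / 23.37% = 0.3644
β_Maddox = 0.140 × 51.93% / 23.37% = 0.3111
β_Varden = 0.283 × 40.55% / 23.37% = 0.4910
β_P = Σ w_i β_i = 0.30×1.0500 + 0.09×1.3438 + 0.23×0.3644 + 0.26×0.3111 + 0.12×0.4910 = 0.6596

0.660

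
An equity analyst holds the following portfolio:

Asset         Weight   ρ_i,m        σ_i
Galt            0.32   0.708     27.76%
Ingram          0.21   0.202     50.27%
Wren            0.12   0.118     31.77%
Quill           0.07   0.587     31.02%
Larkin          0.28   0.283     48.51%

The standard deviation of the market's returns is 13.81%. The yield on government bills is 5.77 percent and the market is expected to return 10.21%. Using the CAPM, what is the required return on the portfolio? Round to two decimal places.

β_Galt = 0.708 × 27.76% / 13.81% = 1.4232
β_Ingram = 0.202 × 50.27% / 13.81% = 0.7353
β_Wren = 0.118 × 31.77% / 13.81% = 0.2715
β_Quill = 0.587 × 31.02% / 13.81% = 1.3185
β_Larkin = 0.283 × 48.51% / 13.81% = 0.9941
β_P = Σ w_i β_i = 0.32×1.4232 + 0.21×0.7353 + 0.12×0.2715 + 0.07×1.3185 + 0.28×0.9941 = 1.0131
MRP = 10.21% − 5.77% = 4.44%
E(R_P) = R_f + β_P × MRP = 5.77% + 1.0131 × 4.44% = 10.27%

10.27%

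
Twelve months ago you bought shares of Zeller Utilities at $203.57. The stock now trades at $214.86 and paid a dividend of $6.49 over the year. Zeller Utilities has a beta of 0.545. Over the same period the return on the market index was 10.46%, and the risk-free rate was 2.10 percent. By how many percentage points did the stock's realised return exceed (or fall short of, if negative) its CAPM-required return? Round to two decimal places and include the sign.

+2.08%

Realised HPR = (P1 + D1 − P0) / P0 = (214.86 + 6.49 − 203.57) / 203.57 = 17.78 / 203.57 = 8.7341%
MRP = 10.46% − 2.10% = 8.36%
CAPM required = R_f + β·MRP = 2.10% + 0.545 × 8.36% = 6.65620%
α = realised − required = 8.7341% − 6.65620% = +2.08%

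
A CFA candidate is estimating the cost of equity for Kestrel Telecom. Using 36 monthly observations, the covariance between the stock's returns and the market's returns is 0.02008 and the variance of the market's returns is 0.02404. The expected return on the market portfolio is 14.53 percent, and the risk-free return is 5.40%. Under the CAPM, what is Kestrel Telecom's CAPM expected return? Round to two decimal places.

β = Cov(R_i, R_m) / Var(R_m) = 0.02008 / 0.02404 = 0.8353
MRP = 14.53% − 5.40% = 9.13%
E(R) = R_f + β × MRP = 5.40% + 0.8353 × 9.13% = 13.03%

13.03%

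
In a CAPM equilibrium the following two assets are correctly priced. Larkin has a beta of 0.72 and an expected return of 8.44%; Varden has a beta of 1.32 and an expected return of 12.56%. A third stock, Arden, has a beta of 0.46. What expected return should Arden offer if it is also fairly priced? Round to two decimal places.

MRP (SML slope) = (12.56% − 8.44%) / (1.32 − 0.72) = 4.12% / 0.60 = 6.8667%
R_f (intercept) = 8.44% − 0.72 × 6.8667% = 3.4960%
E(R_Arden) = R_f + β × MRP = 3.4960% + 0.46 × 6.8667% = 6.65%

6.65%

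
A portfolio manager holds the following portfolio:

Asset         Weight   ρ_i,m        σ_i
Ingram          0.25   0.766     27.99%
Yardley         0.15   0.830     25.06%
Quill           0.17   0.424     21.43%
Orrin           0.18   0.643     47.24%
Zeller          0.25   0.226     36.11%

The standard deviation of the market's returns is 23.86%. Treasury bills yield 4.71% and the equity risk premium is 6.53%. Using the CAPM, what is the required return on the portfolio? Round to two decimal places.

β_Ingram = 0.766 × 27.99% / 23.86% = 0.8986
β_Yardley = 0.830 × 25.06% / 23.86% = 0.8717
β_Quill = 0.424 × 21.43% / 23.86% = 0.3808
β_Orrin = 0.643 × 47.24% / 23.86% = 1.2731
β_Zeller = 0.226 × 36.11% / 23.86% = 0.3420
β_P = Σ w_i β_i = 0.25×0.8986 + 0.15×0.8717 + 0.17×0.3808 + 0.18×1.2731 + 0.25×0.3420 = 0.7348
E(R_P) = R_f + β_P × MRP = 4.71% + 0.7348 × 6.53% = 9.51%

9.51%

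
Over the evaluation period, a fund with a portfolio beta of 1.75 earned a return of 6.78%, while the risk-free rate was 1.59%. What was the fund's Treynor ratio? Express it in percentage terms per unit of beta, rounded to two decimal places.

Treynor = (R_P − R_f) / β_P = (6.78% − 1.59%) / 1.7500 = 5.19% / 1.7500 = 2.97%

2.97%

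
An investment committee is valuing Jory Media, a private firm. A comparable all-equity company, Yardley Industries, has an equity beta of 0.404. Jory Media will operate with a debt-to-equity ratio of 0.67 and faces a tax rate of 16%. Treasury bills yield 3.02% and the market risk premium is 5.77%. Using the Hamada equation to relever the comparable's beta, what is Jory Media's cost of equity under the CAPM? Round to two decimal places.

6.66%

β_L = β_U × [1 + (1 − t)(D/E)] = 0.404 × [1 + (1 − 0.16) × 0.67]
    = 0.404 × [1 + 0.84 × 0.67] = 0.404 × 1.5628 = 0.6314
E(R) = R_f + β_L × MRP = 3.02% + 0.6314 × 5.77% = 6.66%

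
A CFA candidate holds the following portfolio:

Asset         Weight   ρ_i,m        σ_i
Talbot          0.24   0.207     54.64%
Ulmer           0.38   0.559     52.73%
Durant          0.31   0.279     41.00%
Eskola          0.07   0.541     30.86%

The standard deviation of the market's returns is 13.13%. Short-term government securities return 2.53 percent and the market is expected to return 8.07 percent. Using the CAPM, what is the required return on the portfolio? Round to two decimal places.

10.39%

β_Talbot = 0.207 × 54.64% / 13.13% = 0.8614
β_Ulmer = 0.559 × 52.73% / 13.13% = 2.2449
β_Durant = 0.279 × 41.00% / 13.13% = 0.8712
β_Eskola = 0.541 × 30.86% / 13.13% = 1.2715
β_P = Σ w_i β_i = 0.24×0.8614 + 0.38×2.2449 + 0.31×0.8712 + 0.07×1.2715 = 1.4189
MRP = 8.07% − 2.53% = 5.54%
E(R_P) = R_f + β_P × MRP = 2.53% + 1.4189 × 5.54% = 10.39%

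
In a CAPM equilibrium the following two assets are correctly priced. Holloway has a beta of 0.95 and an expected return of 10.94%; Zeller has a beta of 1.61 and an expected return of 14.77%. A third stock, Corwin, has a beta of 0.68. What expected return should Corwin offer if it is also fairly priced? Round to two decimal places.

MRP (SML slope) = (14.77% − 10.94%) / (1.61 − 0.95) = 3.83% / 0.66 = 5.8030%
R_f (intercept) = 10.94% − 0.95 × 5.8030% = 5.4272%
E(R_Corwin) = R_f + β × MRP = 5.4272% + 0.68 × 5.8030% = 9.37%

9.37%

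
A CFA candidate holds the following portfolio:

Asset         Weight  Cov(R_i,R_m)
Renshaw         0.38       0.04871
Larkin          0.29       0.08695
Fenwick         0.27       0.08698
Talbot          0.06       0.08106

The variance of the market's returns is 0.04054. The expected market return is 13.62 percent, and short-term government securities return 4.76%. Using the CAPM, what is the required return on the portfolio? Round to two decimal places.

β_Renshaw = 0.04871 / 0.04054 = 1.2015
β_Larkin = 0.08695 / 0.04054 = 2.1448
β_Fenwick = 0.08698 / 0.04054 = 2.1455
β_Talbot = 0.08106 / 0.04054 = 1.9995
β_P = Σ w_i β_i = 0.38×1.2015 + 0.29×2.1448 + 0.27×2.1455 + 0.06×1.9995 = 1.7778
MRP = 13.62% − 4.76% = 8.86%
E(R_P) = R_f + β_P × MRP = 4.76% + 1.7778 × 8.86% = 20.51%

20.51%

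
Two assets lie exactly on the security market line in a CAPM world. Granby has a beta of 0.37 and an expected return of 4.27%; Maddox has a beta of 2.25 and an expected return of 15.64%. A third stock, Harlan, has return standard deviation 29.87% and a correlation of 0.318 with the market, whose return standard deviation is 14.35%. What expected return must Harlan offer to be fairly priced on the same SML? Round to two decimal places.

6.04%

MRP = (15.64% − 4.27%) / (2.25 − 0.37) = 6.0479%
R_f = 4.27% − 0.37 × 6.0479% = 2.0323%
β_Harlan = ρ·σ_i/σ_m = 0.318 × 29.87 / 14.35 = 0.6619
E(R_Harlan) = R_f + β × MRP = 2.0323% + 0.6619 × 6.0479% = 6.04%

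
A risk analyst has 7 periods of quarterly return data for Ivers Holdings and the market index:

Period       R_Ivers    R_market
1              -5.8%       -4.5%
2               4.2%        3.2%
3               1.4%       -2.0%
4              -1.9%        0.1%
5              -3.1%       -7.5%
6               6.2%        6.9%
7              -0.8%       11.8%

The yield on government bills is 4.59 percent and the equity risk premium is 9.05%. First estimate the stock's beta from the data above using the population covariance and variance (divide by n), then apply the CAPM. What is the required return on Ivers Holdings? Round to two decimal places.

7.72%

Mean R_i = (-5.8 + 4.2 + 1.4 − 1.9 − 3.1 + 6.2 − 0.8) / 7 = 0.0286%
Mean R_m = (-4.5 + 3.2 − 2.0 + 0.1 − 7.5 + 6.9 + 11.8) / 7 = 1.1429%
Σ(R_i − R̄_i)(R_m − R̄_m) = 92.9114  ⇒  Cov = 92.9114 / 7 = 13.2731
Σ(R_m − R̄_m)² = 268.4571  ⇒  Var(R_m) = 268.4571 / 7 = 38.3510
β = Cov / Var(R_m) = 13.2731 / 38.3510 = 0.3461
E(R) = R_f + β × MRP = 4.59% + 0.3461 × 9.05% = 7.72%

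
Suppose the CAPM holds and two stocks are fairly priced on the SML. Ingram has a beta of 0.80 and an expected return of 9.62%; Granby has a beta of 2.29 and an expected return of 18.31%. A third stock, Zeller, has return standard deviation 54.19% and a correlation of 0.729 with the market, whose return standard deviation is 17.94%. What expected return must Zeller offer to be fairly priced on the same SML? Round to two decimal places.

MRP = (18.31% − 9.62%) / (2.29 − 0.80) = 5.8322%
R_f = 9.62% − 0.80 × 5.8322% = 4.9542%
β_Zeller = ρ·σ_i/σ_m = 0.729 × 54.19 / 17.94 = 2.2020
E(R_Zeller) = R_f + β × MRP = 4.9542% + 2.2020 × 5.8322% = 17.80%

17.80%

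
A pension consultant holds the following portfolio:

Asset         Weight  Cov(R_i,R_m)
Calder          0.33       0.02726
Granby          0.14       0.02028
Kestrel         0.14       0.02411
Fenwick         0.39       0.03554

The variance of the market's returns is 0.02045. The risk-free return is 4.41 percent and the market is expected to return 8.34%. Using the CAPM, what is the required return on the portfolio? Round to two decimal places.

β_Calder = 0.02726 / 0.02045 = 1.3330
β_Granby = 0.02028 / 0.02045 = 0.9917
β_Kestrel = 0.02411 / 0.02045 = 1.1790
β_Fenwick = 0.03554 / 0.02045 = 1.7379
β_P = Σ w_i β_i = 0.33×1.3330 + 0.14×0.9917 + 0.14×1.1790 + 0.39×1.7379 = 1.4216
MRP = 8.34% − 4.41% = 3.93%
E(R_P) = R_f + β_P × MRP = 4.41% + 1.4216 × 3.93% = 10.00%

10.00%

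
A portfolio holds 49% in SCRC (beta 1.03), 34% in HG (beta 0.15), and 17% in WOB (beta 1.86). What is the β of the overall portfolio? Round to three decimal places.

β_P = Σ w_i β_i = 0.49×1.03 + 0.34×0.15 + 0.17×1.86 = 0.8719

0.872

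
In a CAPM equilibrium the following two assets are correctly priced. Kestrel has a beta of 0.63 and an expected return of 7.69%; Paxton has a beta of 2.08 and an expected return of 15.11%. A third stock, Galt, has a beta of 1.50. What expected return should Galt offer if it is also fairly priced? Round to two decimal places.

12.14%

MRP (SML slope) = (15.11% − 7.69%) / (2.08 − 0.63) = 7.42% / 1.45 = 5.1172%
R_f (intercept) = 7.69% − 0.63 × 5.1172% = 4.4662%
E(R_Galt) = R_f + β × MRP = 4.4662% + 1.50 × 5.1172% = 12.14%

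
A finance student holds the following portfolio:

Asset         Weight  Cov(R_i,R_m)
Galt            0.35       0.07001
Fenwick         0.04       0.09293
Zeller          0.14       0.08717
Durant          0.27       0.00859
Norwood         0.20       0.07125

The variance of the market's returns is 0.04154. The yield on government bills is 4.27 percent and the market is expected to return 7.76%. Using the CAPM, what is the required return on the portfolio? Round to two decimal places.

β_Galt = 0.07001 / 0.04154 = 1.6854
β_Fenwick = 0.09293 / 0.04154 = 2.2371
β_Zeller = 0.08717 / 0.04154 = 2.0985
β_Durant = 0.00859 / 0.04154 = 0.2068
β_Norwood = 0.07125 / 0.04154 = 1.7152
β_P = Σ w_i β_i = 0.35×1.6854 + 0.04×2.2371 + 0.14×2.0985 + 0.27×0.2068 + 0.20×1.7152 = 1.3720
MRP = 7.76% − 4.27% = 3.49%
E(R_P) = R_f + β_P × MRP = 4.27% + 1.3720 × 3.49% = 9.06%

9.06%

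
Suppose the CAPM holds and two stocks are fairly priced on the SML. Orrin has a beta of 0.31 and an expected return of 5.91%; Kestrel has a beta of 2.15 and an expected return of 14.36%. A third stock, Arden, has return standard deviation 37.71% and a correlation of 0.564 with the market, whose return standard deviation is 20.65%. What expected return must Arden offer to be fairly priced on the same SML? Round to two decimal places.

MRP = (14.36% − 5.91%) / (2.15 − 0.31) = 4.5924%
R_f = 5.91% − 0.31 × 4.5924% = 4.4864%
β_Arden = ρ·σ_i/σ_m = 0.564 × 37.71 / 20.65 = 1.0299
E(R_Arden) = R_f + β × MRP = 4.4864% + 1.0299 × 4.5924% = 9.22%

9.22%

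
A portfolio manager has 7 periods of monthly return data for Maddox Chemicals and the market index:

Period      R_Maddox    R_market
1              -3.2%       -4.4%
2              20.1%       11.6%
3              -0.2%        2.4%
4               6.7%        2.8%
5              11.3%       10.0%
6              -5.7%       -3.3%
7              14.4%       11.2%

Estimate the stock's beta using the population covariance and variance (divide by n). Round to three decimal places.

Mean R_i = (-3.2 + 20.1 − 0.2 + 6.7 + 11.3 − 5.7 + 14.4) / 7 = 6.2000%
Mean R_m = (-4.4 + 11.6 + 2.4 + 2.8 + 10.0 − 3.3 + 11.2) / 7 = 4.3286%
Σ(R_i − R̄_i)(R_m − R̄_m) = 370.7500  ⇒  Cov = 370.7500 / 7 = 52.9643
Σ(R_m − R̄_m)² = 272.6943  ⇒  Var(R_m) = 272.6943 / 7 = 38.9563
β = Cov / Var(R_m) = 52.9643 / 38.9563 = 1.3596

1.360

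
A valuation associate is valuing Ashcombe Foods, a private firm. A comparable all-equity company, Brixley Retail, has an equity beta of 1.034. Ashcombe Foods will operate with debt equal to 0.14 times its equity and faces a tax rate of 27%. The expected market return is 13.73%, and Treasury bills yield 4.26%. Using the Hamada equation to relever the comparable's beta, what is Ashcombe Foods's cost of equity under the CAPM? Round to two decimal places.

β_L = β_U × [1 + (1 − t)(D/E)] = 1.034 × [1 + (1 − 0.27) × 0.14]
    = 1.034 × [1 + 0.73 × 0.14] = 1.034 × 1.1022 = 1.1397
MRP = 13.73% − 4.26% = 9.47%
E(R) = R_f + β_L × MRP = 4.26% + 1.1397 × 9.47% = 15.05%

15.05%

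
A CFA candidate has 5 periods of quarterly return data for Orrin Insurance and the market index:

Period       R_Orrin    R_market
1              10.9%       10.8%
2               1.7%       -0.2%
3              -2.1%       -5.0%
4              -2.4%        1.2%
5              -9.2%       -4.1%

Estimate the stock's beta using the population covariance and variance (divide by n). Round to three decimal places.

1.031

Mean R_i = (10.9 + 1.7 − 2.1 − 2.4 − 9.2) / 5 = -0.2200%
Mean R_m = (10.8 − 0.2 − 5.0 + 1.2 − 4.1) / 5 = 0.5400%
Σ(R_i − R̄_i)(R_m − R̄_m) = 163.3140  ⇒  Cov = 163.3140 / 5 = 32.6628
Σ(R_m − R̄_m)² = 158.4720  ⇒  Var(R_m) = 158.4720 / 5 = 31.6944
β = Cov / Var(R_m) = 32.6628 / 31.6944 = 1.0306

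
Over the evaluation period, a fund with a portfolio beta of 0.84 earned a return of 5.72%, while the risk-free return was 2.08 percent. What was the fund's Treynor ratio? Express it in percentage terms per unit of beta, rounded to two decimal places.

4.33%

Treynor = (R_P − R_f) / β_P = (5.72% − 2.08%) / 0.8400 = 3.64% / 0.8400 = 4.33%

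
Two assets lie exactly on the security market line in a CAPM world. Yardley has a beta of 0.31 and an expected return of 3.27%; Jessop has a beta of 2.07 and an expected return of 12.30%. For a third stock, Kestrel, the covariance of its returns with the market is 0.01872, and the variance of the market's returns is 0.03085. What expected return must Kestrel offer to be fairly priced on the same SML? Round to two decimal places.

MRP = (12.30% − 3.27%) / (2.07 − 0.31) = 5.1307%
R_f = 3.27% − 0.31 × 5.1307% = 1.6795%
β_Kestrel = Cov / Var(R_m) = 0.01872 / 0.03085 = 0.6068
E(R_Kestrel) = R_f + β × MRP = 1.6795% + 0.6068 × 5.1307% = 4.79%

4.79%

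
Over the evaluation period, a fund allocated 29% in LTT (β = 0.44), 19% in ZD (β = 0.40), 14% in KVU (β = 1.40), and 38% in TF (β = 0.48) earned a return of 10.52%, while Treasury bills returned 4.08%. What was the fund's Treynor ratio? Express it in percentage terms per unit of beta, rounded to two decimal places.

β_P = 0.29×0.44 + 0.19×0.40 + 0.14×1.40 + 0.38×0.48 = 0.5820
Treynor = (R_P − R_f) / β_P = (10.52% − 4.08%) / 0.5820 = 6.44% / 0.5820 = 11.07%

11.07%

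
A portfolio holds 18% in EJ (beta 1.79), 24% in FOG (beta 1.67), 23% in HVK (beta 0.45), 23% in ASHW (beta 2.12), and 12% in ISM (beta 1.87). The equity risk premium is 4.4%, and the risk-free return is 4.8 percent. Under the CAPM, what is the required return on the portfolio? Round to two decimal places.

β_P = Σ w_i β_i = 0.18×1.79 + 0.24×1.67 + 0.23×0.45 + 0.23×2.12 + 0.12×1.87 = 1.5385
E(R_P) = R_f + β_P × MRP = 4.8% + 1.5385 × 4.4% = 11.57%

11.57%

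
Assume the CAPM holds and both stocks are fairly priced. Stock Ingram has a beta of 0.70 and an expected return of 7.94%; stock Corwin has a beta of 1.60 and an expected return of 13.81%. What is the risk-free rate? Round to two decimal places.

Both satisfy E(R) = R_f + β·MRP, so the slope of the SML is
MRP = (13.81% − 7.94%) / (1.60 − 0.70) = 5.87% / 0.90 = 6.5222%
R_f = E(R_Ingram) − β_Ingram·MRP = 7.94% − 0.70 × 6.5222% = 3.3745%

3.37%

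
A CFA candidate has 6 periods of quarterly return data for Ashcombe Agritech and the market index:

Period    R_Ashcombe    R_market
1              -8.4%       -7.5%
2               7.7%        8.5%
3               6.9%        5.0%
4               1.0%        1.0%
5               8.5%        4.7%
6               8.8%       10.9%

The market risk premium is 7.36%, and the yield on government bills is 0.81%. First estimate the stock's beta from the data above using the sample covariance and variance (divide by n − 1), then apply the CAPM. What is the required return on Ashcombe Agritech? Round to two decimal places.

Mean R_i = (-8.4 + 7.7 + 6.9 + 1.0 + 8.5 + 8.8) / 6 = 4.0833%
Mean R_m = (-7.5 + 8.5 + 5.0 + 1.0 + 4.7 + 10.9) / 6 = 3.7667%
Σ(R_i − R̄_i)(R_m − R̄_m) = 207.5367  ⇒  Cov = 207.5367 / 5 = 41.5073
Σ(R_m − R̄_m)² = 210.2733  ⇒  Var(R_m) = 210.2733 / 5 = 42.0547
β = Cov / Var(R_m) = 41.5073 / 42.0547 = 0.9870
E(R) = R_f + β × MRP = 0.81% + 0.9870 × 7.36% = 8.07%

8.07%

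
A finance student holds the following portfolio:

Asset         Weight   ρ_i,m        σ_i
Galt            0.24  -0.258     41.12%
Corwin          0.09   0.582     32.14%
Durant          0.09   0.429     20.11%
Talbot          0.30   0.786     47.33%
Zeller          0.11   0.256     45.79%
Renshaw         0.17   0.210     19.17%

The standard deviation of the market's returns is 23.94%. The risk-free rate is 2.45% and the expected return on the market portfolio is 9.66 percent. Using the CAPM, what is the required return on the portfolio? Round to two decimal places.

6.38%

β_Galt = -0.258 × 41.12% / 23.94% = -0.4431
β_Corwin = 0.582 × 32.14% / 23.94% = 0.7813
β_Durant = 0.429 × 20.11% / 23.94% = 0.3604
β_Talbot = 0.786 × 47.33% / 23.94% = 1.5539
β_Zeller = 0.256 × 45.79% / 23.94% = 0.4897
β_Renshaw = 0.210 × 19.17% / 23.94% = 0.1682
β_P = Σ w_i β_i = 0.24×-0.4431 + 0.09×0.7813 + 0.09×0.3604 + 0.30×1.5539 + 0.11×0.4897 + 0.17×0.1682 = 0.5450
MRP = 9.66% − 2.45% = 7.21%
E(R_P) = R_f + β_P × MRP = 2.45% + 0.5450 × 7.21% = 6.38%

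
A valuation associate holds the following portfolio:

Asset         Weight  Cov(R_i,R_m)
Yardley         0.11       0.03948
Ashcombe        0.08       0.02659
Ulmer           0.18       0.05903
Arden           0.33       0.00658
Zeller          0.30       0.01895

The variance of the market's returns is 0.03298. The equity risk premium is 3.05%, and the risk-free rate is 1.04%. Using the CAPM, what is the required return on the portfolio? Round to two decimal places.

β_Yardley = 0.03948 / 0.03298 = 1.1971
β_Ashcombe = 0.02659 / 0.03298 = 0.8062
β_Ulmer = 0.05903 / 0.03298 = 1.7899
β_Arden = 0.00658 / 0.03298 = 0.1995
β_Zeller = 0.01895 / 0.03298 = 0.5746
β_P = Σ w_i β_i = 0.11×1.1971 + 0.08×0.8062 + 0.18×1.7899 + 0.33×0.1995 + 0.30×0.5746 = 0.7566
E(R_P) = R_f + β_P × MRP = 1.04% + 0.7566 × 3.05% = 3.35%

3.35%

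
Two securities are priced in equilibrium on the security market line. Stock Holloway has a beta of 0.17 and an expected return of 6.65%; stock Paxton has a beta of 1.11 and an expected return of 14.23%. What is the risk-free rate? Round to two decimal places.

5.28%

Both satisfy E(R) = R_f + β·MRP, so the slope of the SML is
MRP = (14.23% − 6.65%) / (1.11 − 0.17) = 7.58% / 0.94 = 8.0638%
R_f = E(R_Holloway) − β_Holloway·MRP = 6.65% − 0.17 × 8.0638% = 5.2792%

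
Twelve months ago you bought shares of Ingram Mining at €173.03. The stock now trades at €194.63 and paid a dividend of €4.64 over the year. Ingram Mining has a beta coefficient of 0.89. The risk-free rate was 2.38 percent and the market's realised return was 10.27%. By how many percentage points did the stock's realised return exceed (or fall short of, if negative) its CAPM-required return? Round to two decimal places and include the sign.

+5.76%

Realised HPR = (P1 + D1 − P0) / P0 = (194.63 + 4.64 − 173.03) / 173.03 = 26.24 / 173.03 = 15.1650%
MRP = 10.27% − 2.38% = 7.89%
CAPM required = R_f + β·MRP = 2.38% + 0.89 × 7.89% = 9.4021%
α = realised − required = 15.1650% − 9.4021% = +5.76%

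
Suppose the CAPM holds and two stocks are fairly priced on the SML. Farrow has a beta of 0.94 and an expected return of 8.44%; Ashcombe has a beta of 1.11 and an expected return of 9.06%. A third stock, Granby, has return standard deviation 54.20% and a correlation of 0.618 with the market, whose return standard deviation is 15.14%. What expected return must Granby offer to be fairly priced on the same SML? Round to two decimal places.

MRP = (9.06% − 8.44%) / (1.11 − 0.94) = 3.6471%
R_f = 8.44% − 0.94 × 3.6471% = 5.0117%
β_Granby = ρ·σ_i/σ_m = 0.618 × 54.20 / 15.14 = 2.2124
E(R_Granby) = R_f + β × MRP = 5.0117% + 2.2124 × 3.6471% = 13.08%

13.08%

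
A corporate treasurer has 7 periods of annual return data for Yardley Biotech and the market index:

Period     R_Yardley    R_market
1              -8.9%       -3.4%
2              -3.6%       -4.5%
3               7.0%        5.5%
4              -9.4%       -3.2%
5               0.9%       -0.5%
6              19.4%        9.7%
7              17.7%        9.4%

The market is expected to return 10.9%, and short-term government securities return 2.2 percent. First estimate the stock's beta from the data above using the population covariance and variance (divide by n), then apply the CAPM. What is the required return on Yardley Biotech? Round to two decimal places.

18.26%

Mean R_i = (-8.9 − 3.6 + 7.0 − 9.4 + 0.9 + 19.4 + 17.7) / 7 = 3.3000%
Mean R_m = (-3.4 − 4.5 + 5.5 − 3.2 − 0.5 + 9.7 + 9.4) / 7 = 1.8571%
Σ(R_i − R̄_i)(R_m − R̄_m) = 426.2500  ⇒  Cov = 426.2500 / 7 = 60.8929
Σ(R_m − R̄_m)² = 230.8571  ⇒  Var(R_m) = 230.8571 / 7 = 32.9796
β = Cov / Var(R_m) = 60.8929 / 32.9796 = 1.8464
MRP = 10.9% − 2.2% = 8.70%
E(R) = R_f + β × MRP = 2.2% + 1.8464 × 8.7% = 18.26%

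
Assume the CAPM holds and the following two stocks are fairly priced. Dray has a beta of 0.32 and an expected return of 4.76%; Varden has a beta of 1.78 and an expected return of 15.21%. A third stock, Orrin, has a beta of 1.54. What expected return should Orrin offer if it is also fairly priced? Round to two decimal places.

13.49%

MRP (SML slope) = (15.21% − 4.76%) / (1.78 − 0.32) = 10.45% / 1.46 = 7.1575%
R_f (intercept) = 4.76% − 0.32 × 7.1575% = 2.4696%
E(R_Orrin) = R_f + β × MRP = 2.4696% + 1.54 × 7.1575% = 13.49%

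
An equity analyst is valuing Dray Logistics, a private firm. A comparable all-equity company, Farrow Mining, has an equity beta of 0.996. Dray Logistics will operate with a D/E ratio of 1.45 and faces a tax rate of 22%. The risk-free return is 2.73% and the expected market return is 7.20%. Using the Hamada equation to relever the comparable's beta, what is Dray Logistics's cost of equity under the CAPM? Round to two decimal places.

β_L = β_U × [1 + (1 − t)(D/E)] = 0.996 × [1 + (1 − 0.22) × 1.45]
    = 0.996 × [1 + 0.78 × 1.45] = 0.996 × 2.1310 = 2.1225
MRP = 7.20% − 2.73% = 4.47%
E(R) = R_f + β_L × MRP = 2.73% + 2.1225 × 4.47% = 12.22%

12.22%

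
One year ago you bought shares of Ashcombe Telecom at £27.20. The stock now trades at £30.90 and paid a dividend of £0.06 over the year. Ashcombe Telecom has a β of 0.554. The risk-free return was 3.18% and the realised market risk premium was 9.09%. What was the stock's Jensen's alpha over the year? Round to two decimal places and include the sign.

Realised HPR = (P1 + D1 − P0) / P0 = (30.90 + 0.06 − 27.20) / 27.20 = 3.76 / 27.20 = 13.8235%
CAPM required = R_f + β·MRP = 3.18% + 0.554 × 9.09% = 8.21586%
α = realised − required = 13.8235% − 8.21586% = +5.61%

+5.61%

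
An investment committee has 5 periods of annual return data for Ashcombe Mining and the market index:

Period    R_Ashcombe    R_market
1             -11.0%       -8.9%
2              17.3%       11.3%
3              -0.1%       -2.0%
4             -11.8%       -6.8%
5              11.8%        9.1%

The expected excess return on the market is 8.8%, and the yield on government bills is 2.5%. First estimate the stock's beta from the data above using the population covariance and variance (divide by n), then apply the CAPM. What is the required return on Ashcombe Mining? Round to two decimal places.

Mean R_i = (-11.0 + 17.3 − 0.1 − 11.8 + 11.8) / 5 = 1.2400%
Mean R_m = (-8.9 + 11.3 − 2.0 − 6.8 + 9.1) / 5 = 0.5400%
Σ(R_i − R̄_i)(R_m − R̄_m) = 477.8620  ⇒  Cov = 477.8620 / 5 = 95.5724
Σ(R_m − R̄_m)² = 338.4920  ⇒  Var(R_m) = 338.4920 / 5 = 67.6984
β = Cov / Var(R_m) = 95.5724 / 67.6984 = 1.4117
E(R) = R_f + β × MRP = 2.5% + 1.4117 × 8.8% = 14.92%

14.92%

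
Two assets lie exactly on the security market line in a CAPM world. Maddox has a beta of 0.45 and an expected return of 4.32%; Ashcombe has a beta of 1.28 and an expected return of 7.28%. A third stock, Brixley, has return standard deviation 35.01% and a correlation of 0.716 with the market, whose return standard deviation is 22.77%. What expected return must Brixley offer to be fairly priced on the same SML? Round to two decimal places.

MRP = (7.28% − 4.32%) / (1.28 − 0.45) = 3.5663%
R_f = 4.32% − 0.45 × 3.5663% = 2.7152%
β_Brixley = ρ·σ_i/σ_m = 0.716 × 35.01 / 22.77 = 1.1009
E(R_Brixley) = R_f + β × MRP = 2.7152% + 1.1009 × 3.5663% = 6.64%

6.64%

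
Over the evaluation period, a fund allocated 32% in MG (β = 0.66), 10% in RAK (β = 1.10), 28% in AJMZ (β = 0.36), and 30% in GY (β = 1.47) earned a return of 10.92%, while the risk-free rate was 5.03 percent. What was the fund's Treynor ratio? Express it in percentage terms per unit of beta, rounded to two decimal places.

6.83%

β_P = 0.32×0.66 + 0.10×1.10 + 0.28×0.36 + 0.30×1.47 = 0.8630
Treynor = (R_P − R_f) / β_P = (10.92% − 5.03%) / 0.8630 = 5.89% / 0.8630 = 6.83%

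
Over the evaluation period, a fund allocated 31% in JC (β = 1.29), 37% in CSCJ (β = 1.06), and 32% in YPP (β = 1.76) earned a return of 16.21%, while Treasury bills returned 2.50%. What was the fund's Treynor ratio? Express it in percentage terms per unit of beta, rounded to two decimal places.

β_P = 0.31×1.29 + 0.37×1.06 + 0.32×1.76 = 1.3553
Treynor = (R_P − R_f) / β_P = (16.21% − 2.50%) / 1.3553 = 13.71% / 1.3553 = 10.12%

10.12%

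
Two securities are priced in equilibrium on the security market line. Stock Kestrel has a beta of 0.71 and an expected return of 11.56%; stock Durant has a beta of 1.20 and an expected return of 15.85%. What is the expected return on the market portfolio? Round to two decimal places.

Both satisfy E(R) = R_f + β·MRP, so the slope of the SML is
MRP = (15.85% − 11.56%) / (1.20 − 0.71) = 4.29% / 0.49 = 8.7551%
R_f = E(R_Kestrel) − β_Kestrel·MRP = 11.56% − 0.71 × 8.7551% = 5.3439%
E(R_m) = R_f + MRP = 5.3439% + 8.7551% = 14.10%

14.10%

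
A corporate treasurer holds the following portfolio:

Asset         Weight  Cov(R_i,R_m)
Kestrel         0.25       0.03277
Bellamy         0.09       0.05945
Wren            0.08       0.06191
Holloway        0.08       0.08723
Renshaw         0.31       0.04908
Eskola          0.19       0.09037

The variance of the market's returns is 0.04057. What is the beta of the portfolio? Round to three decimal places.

1.426

β_Kestrel = 0.03277 / 0.04057 = 0.8077
β_Bellamy = 0.05945 / 0.04057 = 1.4654
β_Wren = 0.06191 / 0.04057 = 1.5260
β_Holloway = 0.08723 / 0.04057 = 2.1501
β_Renshaw = 0.04908 / 0.04057 = 1.2098
β_Eskola = 0.09037 / 0.04057 = 2.2275
β_P = Σ w_i β_i = 0.25×0.8077 + 0.09×1.4654 + 0.08×1.5260 + 0.08×2.1501 + 0.31×1.2098 + 0.19×2.2275 = 1.4262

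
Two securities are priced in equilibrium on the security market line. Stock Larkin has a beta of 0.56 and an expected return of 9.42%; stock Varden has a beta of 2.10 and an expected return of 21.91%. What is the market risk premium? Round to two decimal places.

Both satisfy E(R) = R_f + β·MRP, so the slope of the SML is
MRP = (21.91% − 9.42%) / (2.10 − 0.56) = 12.49% / 1.54 = 8.1104%

8.11%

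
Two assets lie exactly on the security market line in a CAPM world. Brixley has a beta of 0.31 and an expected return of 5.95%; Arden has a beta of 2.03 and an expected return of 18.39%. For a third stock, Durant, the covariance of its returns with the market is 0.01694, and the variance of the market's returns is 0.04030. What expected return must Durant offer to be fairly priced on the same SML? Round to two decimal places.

MRP = (18.39% − 5.95%) / (2.03 − 0.31) = 7.2326%
R_f = 5.95% − 0.31 × 7.2326% = 3.7079%
β_Durant = Cov / Var(R_m) = 0.01694 / 0.04030 = 0.4203
E(R_Durant) = R_f + β × MRP = 3.7079% + 0.4203 × 7.2326% = 6.75%

6.75%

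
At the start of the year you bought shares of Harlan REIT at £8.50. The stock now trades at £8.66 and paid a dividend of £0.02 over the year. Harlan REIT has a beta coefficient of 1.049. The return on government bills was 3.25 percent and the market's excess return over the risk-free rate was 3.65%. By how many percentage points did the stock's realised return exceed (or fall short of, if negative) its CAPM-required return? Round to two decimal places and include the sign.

Realised HPR = (P1 + D1 − P0) / P0 = (8.66 + 0.02 − 8.50) / 8.50 = 0.18 / 8.50 = 2.1176%
CAPM required = R_f + β·MRP = 3.25% + 1.049 × 3.65% = 7.07885%
α = realised − required = 2.1176% − 7.07885% = -4.96%

-4.96%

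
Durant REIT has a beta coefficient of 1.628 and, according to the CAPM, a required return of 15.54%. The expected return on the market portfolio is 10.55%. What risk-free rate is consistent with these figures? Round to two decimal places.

E(R) = R_f + β(E(R_m) − R_f) = R_f(1 − β) + β·E(R_m)
15.54% = R_f × (1 − 1.628) + 1.628 × 10.55%
15.54% = R_f × -0.628 + 17.17540%
R_f = (15.54% − 17.17540%) / -0.628 = 2.60%

2.60%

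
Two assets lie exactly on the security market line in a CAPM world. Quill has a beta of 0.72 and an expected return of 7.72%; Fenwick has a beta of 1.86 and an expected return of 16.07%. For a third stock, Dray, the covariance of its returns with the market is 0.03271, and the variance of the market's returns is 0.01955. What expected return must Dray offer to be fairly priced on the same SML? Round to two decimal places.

14.70%

MRP = (16.07% − 7.72%) / (1.86 − 0.72) = 7.3246%
R_f = 7.72% − 0.72 × 7.3246% = 2.4463%
β_Dray = Cov / Var(R_m) = 0.03271 / 0.01955 = 1.6731
E(R_Dray) = R_f + β × MRP = 2.4463% + 1.6731 × 7.3246% = 14.70%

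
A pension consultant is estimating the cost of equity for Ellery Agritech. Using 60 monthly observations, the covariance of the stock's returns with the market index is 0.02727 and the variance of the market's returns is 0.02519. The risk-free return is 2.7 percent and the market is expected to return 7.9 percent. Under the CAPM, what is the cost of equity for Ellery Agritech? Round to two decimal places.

8.33%

β = Cov(R_i, R_m) / Var(R_m) = 0.02727 / 0.02519 = 1.0826
MRP = 7.9% − 2.7% = 5.20%
E(R) = R_f + β × MRP = 2.7% + 1.0826 × 5.2% = 8.33%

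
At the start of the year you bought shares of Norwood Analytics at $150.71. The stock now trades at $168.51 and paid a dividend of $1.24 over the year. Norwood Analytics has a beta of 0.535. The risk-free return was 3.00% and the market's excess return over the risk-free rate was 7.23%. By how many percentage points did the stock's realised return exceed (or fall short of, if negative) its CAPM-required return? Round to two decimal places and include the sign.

Realised HPR = (P1 + D1 − P0) / P0 = (168.51 + 1.24 − 150.71) / 150.71 = 19.04 / 150.71 = 12.6335%
CAPM required = R_f + β·MRP = 3.00% + 0.535 × 7.23% = 6.86805%
α = realised − required = 12.6335% − 6.86805% = +5.77%

+5.77%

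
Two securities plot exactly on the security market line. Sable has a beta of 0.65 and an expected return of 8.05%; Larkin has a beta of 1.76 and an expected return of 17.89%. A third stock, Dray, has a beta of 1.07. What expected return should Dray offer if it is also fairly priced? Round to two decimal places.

MRP (SML slope) = (17.89% − 8.05%) / (1.76 − 0.65) = 9.84% / 1.11 = 8.8649%
R_f (intercept) = 8.05% − 0.65 × 8.8649% = 2.2878%
E(R_Dray) = R_f + β × MRP = 2.2878% + 1.07 × 8.8649% = 11.77%

11.77%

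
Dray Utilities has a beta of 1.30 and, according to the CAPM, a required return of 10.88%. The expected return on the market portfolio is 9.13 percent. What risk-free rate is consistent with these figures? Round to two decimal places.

E(R) = R_f + β(E(R_m) − R_f) = R_f(1 − β) + β·E(R_m)
10.88% = R_f × (1 − 1.30) + 1.30 × 9.13%
10.88% = R_f × -0.30 + 11.8690%
R_f = (10.88% − 11.8690%) / -0.30 = 3.30%

3.30%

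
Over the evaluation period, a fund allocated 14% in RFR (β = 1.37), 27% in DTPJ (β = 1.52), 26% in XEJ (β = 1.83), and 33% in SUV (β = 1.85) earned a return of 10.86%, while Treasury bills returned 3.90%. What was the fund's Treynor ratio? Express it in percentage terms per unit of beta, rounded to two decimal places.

β_P = 0.14×1.37 + 0.27×1.52 + 0.26×1.83 + 0.33×1.85 = 1.6885
Treynor = (R_P − R_f) / β_P = (10.86% − 3.90%) / 1.6885 = 6.96% / 1.6885 = 4.12%

4.12%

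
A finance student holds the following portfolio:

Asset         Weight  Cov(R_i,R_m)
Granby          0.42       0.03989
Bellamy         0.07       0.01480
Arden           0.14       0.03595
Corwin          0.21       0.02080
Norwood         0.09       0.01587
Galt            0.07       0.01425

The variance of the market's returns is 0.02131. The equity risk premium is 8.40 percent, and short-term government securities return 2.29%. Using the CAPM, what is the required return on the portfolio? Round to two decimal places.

13.96%

β_Granby = 0.03989 / 0.02131 = 1.8719
β_Bellamy = 0.01480 / 0.02131 = 0.6945
β_Arden = 0.03595 / 0.02131 = 1.6870
β_Corwin = 0.02080 / 0.02131 = 0.9761
β_Norwood = 0.01587 / 0.02131 = 0.7447
β_Galt = 0.01425 / 0.02131 = 0.6687
β_P = Σ w_i β_i = 0.42×1.8719 + 0.07×0.6945 + 0.14×1.6870 + 0.21×0.9761 + 0.09×0.7447 + 0.07×0.6687 = 1.3898
E(R_P) = R_f + β_P × MRP = 2.29% + 1.3898 × 8.40% = 13.96%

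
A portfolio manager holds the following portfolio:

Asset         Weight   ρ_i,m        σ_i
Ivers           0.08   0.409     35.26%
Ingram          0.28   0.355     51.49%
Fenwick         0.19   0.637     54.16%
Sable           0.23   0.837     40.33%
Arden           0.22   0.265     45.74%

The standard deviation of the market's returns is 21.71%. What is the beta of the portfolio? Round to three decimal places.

β_Ivers = 0.409 × 35.26% / 21.71% = 0.6643
β_Ingram = 0.355 × 51.49% / 21.71% = 0.8420
β_Fenwick = 0.637 × 54.16% / 21.71% = 1.5891
β_Sable = 0.837 × 40.33% / 21.71% = 1.5549
β_Arden = 0.265 × 45.74% / 21.71% = 0.5583
β_P = Σ w_i β_i = 0.08×0.6643 + 0.28×0.8420 + 0.19×1.5891 + 0.23×1.5549 + 0.22×0.5583 = 1.0713

1.071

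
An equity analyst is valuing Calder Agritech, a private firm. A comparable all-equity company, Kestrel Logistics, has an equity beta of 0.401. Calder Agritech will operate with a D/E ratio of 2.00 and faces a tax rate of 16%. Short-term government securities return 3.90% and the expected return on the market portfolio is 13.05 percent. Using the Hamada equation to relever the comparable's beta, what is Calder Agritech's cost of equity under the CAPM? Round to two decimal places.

β_L = β_U × [1 + (1 − t)(D/E)] = 0.401 × [1 + (1 − 0.16) × 2.00]
    = 0.401 × [1 + 0.84 × 2.00] = 0.401 × 2.6800 = 1.0747
MRP = 13.05% − 3.90% = 9.15%
E(R) = R_f + β_L × MRP = 3.90% + 1.0747 × 9.15% = 13.73%

13.73%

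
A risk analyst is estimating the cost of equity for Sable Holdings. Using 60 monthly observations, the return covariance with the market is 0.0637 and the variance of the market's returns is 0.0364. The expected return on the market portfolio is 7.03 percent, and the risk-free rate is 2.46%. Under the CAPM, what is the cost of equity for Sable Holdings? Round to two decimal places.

10.46%

β = Cov(R_i, R_m) / Var(R_m) = 0.0637 / 0.0364 = 1.7500
MRP = 7.03% − 2.46% = 4.57%
E(R) = R_f + β × MRP = 2.46% + 1.7500 × 4.57% = 10.46%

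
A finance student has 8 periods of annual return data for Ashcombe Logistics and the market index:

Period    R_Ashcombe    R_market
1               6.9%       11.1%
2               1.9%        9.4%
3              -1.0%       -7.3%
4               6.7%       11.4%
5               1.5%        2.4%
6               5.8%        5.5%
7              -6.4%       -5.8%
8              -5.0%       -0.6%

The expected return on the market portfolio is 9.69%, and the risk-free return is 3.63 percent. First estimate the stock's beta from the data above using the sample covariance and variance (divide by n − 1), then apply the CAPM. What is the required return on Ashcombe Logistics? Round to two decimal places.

7.14%

Mean R_i = (6.9 + 1.9 − 1.0 + 6.7 + 1.5 + 5.8 − 6.4 − 5.0) / 8 = 1.3000%
Mean R_m = (11.1 + 9.4 − 7.3 + 11.4 + 2.4 + 5.5 − 5.8 − 0.6) / 8 = 3.2625%
Σ(R_i − R̄_i)(R_m − R̄_m) = 219.8200  ⇒  Cov = 219.8200 / 7 = 31.4029
Σ(R_m − R̄_m)² = 379.6788  ⇒  Var(R_m) = 379.6788 / 7 = 54.2398
β = Cov / Var(R_m) = 31.4029 / 54.2398 = 0.5790
MRP = 9.69% − 3.63% = 6.06%
E(R) = R_f + β × MRP = 3.63% + 0.5790 × 6.06% = 7.14%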